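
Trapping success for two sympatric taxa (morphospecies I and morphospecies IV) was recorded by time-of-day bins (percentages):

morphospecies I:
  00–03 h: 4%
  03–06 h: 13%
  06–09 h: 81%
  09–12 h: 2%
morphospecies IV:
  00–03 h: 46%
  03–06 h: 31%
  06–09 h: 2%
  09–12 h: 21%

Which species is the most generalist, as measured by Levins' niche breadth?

morphospecies IV

Convert percentages to proportions (divide by 100).
Σp_Iᵢ² = 0.04² + 0.13² + 0.81² + 0.02² = 0.0016 + 0.0169 + 0.6561 + 0.0004 = 0.6750
B_I = 1 / 0.6750 = 1.4815
Σp_IVᵢ² = 0.46² + 0.31² + 0.02² + 0.21² = 0.2116 + 0.0961 + 0.0004 + 0.0441 = 0.3522
B_IV = 1 / 0.3522 = 2.8393
Highest B → broadest niche (most generalist): morphospecies IV (B = 2.84).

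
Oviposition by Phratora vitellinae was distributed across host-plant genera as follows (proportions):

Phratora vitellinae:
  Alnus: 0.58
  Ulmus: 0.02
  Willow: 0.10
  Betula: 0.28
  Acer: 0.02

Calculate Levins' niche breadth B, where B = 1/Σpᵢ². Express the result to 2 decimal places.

2.35

Σpᵢ² = 0.58² + 0.02² + 0.10² + 0.28² + 0.02² = 0.3364 + 0.0004 + 0.0100 + 0.0784 + 0.0004 = 0.4256
B = 1 / 0.4256 = 2.3496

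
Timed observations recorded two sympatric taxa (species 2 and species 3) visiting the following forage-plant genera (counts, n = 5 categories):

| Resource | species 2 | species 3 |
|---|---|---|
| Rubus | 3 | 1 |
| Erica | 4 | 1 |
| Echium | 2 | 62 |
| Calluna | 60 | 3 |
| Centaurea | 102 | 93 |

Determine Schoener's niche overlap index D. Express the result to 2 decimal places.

0.62

Proportions for species 2 (n=171): 3/171=0.0175, 4/171=0.0234, 2/171=0.0117, 60/171=0.3509, 102/171=0.5965
Proportions for species 3 (n=160): 1/160=0.0063, 1/160=0.0063, 62/160=0.3875, 3/160=0.0188, 93/160=0.5813
Σ|p₁ᵢ − p₂ᵢ| = 0.0112 + 0.0171 + 0.3758 + 0.3321 + 0.0152 = 0.7514
D = 1 − ½ × 0.7514 = 1 − 0.37570 = 0.62430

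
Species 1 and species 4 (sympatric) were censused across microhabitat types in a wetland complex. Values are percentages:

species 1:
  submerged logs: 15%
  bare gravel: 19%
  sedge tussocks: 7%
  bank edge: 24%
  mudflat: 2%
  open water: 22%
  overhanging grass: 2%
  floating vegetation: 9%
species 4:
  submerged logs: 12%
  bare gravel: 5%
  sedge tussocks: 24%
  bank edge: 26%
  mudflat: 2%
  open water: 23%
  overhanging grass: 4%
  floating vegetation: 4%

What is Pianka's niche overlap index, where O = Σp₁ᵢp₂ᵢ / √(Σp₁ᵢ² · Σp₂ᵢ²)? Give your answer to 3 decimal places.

0.861

Convert percentages to proportions (divide by 100).
Σ p₁ᵢp₂ᵢ = 0.0180 + 0.0095 + 0.0168 + 0.0624 + 0.0004 + 0.0506 + 0.0008 + 0.0036 = 0.1621
Σp_1ᵢ² = 0.15² + 0.19² + 0.07² + 0.24² + 0.02² + 0.22² + 0.02² + 0.09² = 0.0225 + 0.0361 + 0.0049 + 0.0576 + 0.0004 + 0.0484 + 0.0004 + 0.0081 = 0.1784
Σp_2ᵢ² = 0.12² + 0.05² + 0.24² + 0.26² + 0.02² + 0.23² + 0.04² + 0.04² = 0.0144 + 0.0025 + 0.0576 + 0.0676 + 0.0004 + 0.0529 + 0.0016 + 0.0016 = 0.1986
O = 0.1621 / √(0.1784 × 0.1986) = 0.1621 / 0.188229 = 0.86119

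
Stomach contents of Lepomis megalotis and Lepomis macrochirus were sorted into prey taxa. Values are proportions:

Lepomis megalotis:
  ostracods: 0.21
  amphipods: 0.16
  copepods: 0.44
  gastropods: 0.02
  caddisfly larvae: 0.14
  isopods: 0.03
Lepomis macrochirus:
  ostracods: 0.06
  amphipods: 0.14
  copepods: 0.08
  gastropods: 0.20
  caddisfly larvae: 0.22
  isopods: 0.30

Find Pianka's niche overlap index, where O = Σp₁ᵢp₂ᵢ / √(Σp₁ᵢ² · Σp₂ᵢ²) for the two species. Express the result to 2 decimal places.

Σ p₁ᵢp₂ᵢ = 0.0126 + 0.0224 + 0.0352 + 0.0040 + 0.0308 + 0.0090 = 0.1140
Σp_1ᵢ² = 0.21² + 0.16² + 0.44² + 0.02² + 0.14² + 0.03² = 0.0441 + 0.0256 + 0.1936 + 0.0004 + 0.0196 + 0.0009 = 0.2842
Σp_2ᵢ² = 0.06² + 0.14² + 0.08² + 0.20² + 0.22² + 0.30² = 0.0036 + 0.0196 + 0.0064 + 0.0400 + 0.0484 + 0.0900 = 0.2080
O = 0.1140 / √(0.2842 × 0.2080) = 0.1140 / 0.24313 = 0.4689

0.47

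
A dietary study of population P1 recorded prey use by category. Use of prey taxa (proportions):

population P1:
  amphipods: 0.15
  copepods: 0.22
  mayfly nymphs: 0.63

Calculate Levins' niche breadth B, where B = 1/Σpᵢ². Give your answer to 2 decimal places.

Σpᵢ² = 0.15² + 0.22² + 0.63² = 0.0225 + 0.0484 + 0.3969 = 0.4678
B = 1 / 0.4678 = 2.1377

2.14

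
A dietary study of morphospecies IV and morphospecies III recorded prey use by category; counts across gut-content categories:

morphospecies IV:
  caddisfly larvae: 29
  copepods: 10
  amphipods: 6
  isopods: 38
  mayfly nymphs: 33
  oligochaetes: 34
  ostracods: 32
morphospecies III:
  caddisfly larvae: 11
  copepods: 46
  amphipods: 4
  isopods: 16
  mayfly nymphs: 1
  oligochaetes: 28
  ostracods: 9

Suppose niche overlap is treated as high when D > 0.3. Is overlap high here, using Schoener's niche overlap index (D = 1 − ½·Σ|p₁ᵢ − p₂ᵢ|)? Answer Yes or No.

Yes

Proportions for morphospecies IV (n=182): 29/182=0.1593, 10/182=0.0549, 6/182=0.0330, 38/182=0.2088, 33/182=0.1813, 34/182=0.1868, 32/182=0.1758
Proportions for morphospecies III (n=115): 11/115=0.0957, 46/115=0.4000, 4/115=0.0348, 16/115=0.1391, 1/115=0.0087, 28/115=0.2435, 9/115=0.0783
Σ|p₁ᵢ − p₂ᵢ| = 0.0636 + 0.3451 + 0.0018 + 0.0697 + 0.1726 + 0.0567 + 0.0975 = 0.8070
D = 1 − ½ × 0.8070 = 1 − 0.40350 = 0.59650
D = 0.59650 > 0.3 → Yes.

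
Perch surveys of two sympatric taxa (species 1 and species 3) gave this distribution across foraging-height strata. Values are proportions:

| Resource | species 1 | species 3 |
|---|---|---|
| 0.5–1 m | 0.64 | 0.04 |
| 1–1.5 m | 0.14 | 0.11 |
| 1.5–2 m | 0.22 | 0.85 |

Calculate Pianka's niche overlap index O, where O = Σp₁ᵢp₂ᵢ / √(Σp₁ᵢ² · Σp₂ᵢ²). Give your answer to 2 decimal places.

Σ p₁ᵢp₂ᵢ = 0.0256 + 0.0154 + 0.1870 = 0.2280
Σp_1ᵢ² = 0.64² + 0.14² + 0.22² = 0.4096 + 0.0196 + 0.0484 = 0.4776
Σp_2ᵢ² = 0.04² + 0.11² + 0.85² = 0.0016 + 0.0121 + 0.7225 = 0.7362
O = 0.2280 / √(0.4776 × 0.7362) = 0.2280 / 0.59297 = 0.3845

0.38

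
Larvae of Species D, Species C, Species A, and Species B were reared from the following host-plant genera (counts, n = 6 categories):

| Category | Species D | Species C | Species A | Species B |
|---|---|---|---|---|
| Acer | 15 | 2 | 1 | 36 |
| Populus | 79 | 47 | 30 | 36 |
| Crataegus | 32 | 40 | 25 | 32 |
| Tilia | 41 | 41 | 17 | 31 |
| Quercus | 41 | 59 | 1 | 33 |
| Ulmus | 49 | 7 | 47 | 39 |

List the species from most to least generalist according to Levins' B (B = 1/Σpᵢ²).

Species B > Species D > Species C > Species A

Proportions for Species D (n=257): 15/257=0.0584, 79/257=0.3074, 32/257=0.1245, 41/257=0.1595, 41/257=0.1595, 49/257=0.1907
Proportions for Species C (n=196): 2/196=0.0102, 47/196=0.2398, 40/196=0.2041, 41/196=0.2092, 59/196=0.3010, 7/196=0.0357
Proportions for Species A (n=121): 1/121=0.0083, 30/121=0.2479, 25/121=0.2066, 17/121=0.1405, 1/121=0.0083, 47/121=0.3884
Proportions for Species B (n=207): 36/207=0.1739, 36/207=0.1739, 32/207=0.1546, 31/207=0.1498, 33/207=0.1594, 39/207=0.1884
Σp_Dᵢ² = 0.0584² + 0.3074² + 0.1245² + 0.1595² + 0.1595² + 0.1907² = 0.003411 + 0.094495 + 0.015500 + 0.025440 + 0.025440 + 0.036366 = 0.200652
B_D = 1 / 0.200652 = 4.9838
Σp_Cᵢ² = 0.0102² + 0.2398² + 0.2041² + 0.2092² + 0.3010² + 0.0357² = 0.000104 + 0.057504 + 0.041657 + 0.043765 + 0.090601 + 0.001274 = 0.234905
B_C = 1 / 0.234905 = 4.2570
Σp_Aᵢ² = 0.0083² + 0.2479² + 0.2066² + 0.1405² + 0.0083² + 0.3884² = 0.000069 + 0.061454 + 0.042684 + 0.019740 + 0.000069 + 0.150855 = 0.274871
B_A = 1 / 0.274871 = 3.6381
Σp_Bᵢ² = 0.1739² + 0.1739² + 0.1546² + 0.1498² + 0.1594² + 0.1884² = 0.030241 + 0.030241 + 0.023901 + 0.022440 + 0.025408 + 0.035495 = 0.167726
B_B = 1 / 0.167726 = 5.9621
Ranking by B (broadest → narrowest): Species B (5.96) > Species D (4.98) > Species C (4.26) > Species A (3.64)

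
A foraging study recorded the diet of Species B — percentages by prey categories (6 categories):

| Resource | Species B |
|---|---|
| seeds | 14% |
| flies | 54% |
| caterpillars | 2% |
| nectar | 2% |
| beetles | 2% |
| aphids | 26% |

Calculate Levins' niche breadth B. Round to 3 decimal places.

Convert percentages to proportions (divide by 100).
Σpᵢ² = 0.14² + 0.54² + 0.02² + 0.02² + 0.02² + 0.26² = 0.0196 + 0.2916 + 0.0004 + 0.0004 + 0.0004 + 0.0676 = 0.3800
B = 1 / 0.3800 = 2.63158

2.632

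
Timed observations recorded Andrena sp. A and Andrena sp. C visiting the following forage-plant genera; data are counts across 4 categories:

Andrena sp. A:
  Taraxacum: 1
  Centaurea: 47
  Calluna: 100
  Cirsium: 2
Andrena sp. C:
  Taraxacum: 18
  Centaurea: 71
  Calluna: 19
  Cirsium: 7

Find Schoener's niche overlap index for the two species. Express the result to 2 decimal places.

Proportions for Andrena sp. A (n=150): 1/150=0.0067, 47/150=0.3133, 100/150=0.6667, 2/150=0.0133
Proportions for Andrena sp. C (n=115): 18/115=0.1565, 71/115=0.6174, 19/115=0.1652, 7/115=0.0609
Σ|p₁ᵢ − p₂ᵢ| = 0.1498 + 0.3041 + 0.5015 + 0.0476 = 1.0030
D = 1 − ½ × 1.0030 = 1 − 0.50150 = 0.49850

0.50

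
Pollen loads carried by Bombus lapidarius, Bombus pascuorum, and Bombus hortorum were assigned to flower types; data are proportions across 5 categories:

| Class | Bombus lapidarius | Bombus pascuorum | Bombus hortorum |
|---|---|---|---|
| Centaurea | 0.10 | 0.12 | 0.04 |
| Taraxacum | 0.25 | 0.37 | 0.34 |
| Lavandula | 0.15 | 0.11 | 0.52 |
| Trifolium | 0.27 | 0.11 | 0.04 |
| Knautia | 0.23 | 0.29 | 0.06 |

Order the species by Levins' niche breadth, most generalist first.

Bombus lapidarius > Bombus pascuorum > Bombus hortorum

Σp_lapiᵢ² = 0.10² + 0.25² + 0.15² + 0.27² + 0.23² = 0.0100 + 0.0625 + 0.0225 + 0.0729 + 0.0529 = 0.2208
B_lapi = 1 / 0.2208 = 4.5290
Σp_pascᵢ² = 0.12² + 0.37² + 0.11² + 0.11² + 0.29² = 0.0144 + 0.1369 + 0.0121 + 0.0121 + 0.0841 = 0.2596
B_pasc = 1 / 0.2596 = 3.8521
Σp_hortᵢ² = 0.04² + 0.34² + 0.52² + 0.04² + 0.06² = 0.0016 + 0.1156 + 0.2704 + 0.0016 + 0.0036 = 0.3928
B_hort = 1 / 0.3928 = 2.5458
Ranking by B (broadest → narrowest): Bombus lapidarius (4.53) > Bombus pascuorum (3.85) > Bombus hortorum (2.55)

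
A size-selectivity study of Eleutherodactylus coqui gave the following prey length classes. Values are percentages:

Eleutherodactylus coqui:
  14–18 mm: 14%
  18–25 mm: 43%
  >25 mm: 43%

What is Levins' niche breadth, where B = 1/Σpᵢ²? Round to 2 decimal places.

2.57

Convert percentages to proportions (divide by 100).
Σpᵢ² = 0.14² + 0.43² + 0.43² = 0.0196 + 0.1849 + 0.1849 = 0.3894
B = 1 / 0.3894 = 2.5681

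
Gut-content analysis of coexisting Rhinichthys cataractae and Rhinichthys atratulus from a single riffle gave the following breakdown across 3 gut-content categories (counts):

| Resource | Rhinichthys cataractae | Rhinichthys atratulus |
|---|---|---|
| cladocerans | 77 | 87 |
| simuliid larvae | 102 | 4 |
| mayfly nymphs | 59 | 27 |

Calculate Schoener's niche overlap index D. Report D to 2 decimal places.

0.59

Proportions for Rhinichthys cataractae (n=238): 77/238=0.3235, 102/238=0.4286, 59/238=0.2479
Proportions for Rhinichthys atratulus (n=118): 87/118=0.7373, 4/118=0.0339, 27/118=0.2288
Σ|p₁ᵢ − p₂ᵢ| = 0.4138 + 0.3947 + 0.0191 = 0.8276
D = 1 − ½ × 0.8276 = 1 − 0.41380 = 0.58620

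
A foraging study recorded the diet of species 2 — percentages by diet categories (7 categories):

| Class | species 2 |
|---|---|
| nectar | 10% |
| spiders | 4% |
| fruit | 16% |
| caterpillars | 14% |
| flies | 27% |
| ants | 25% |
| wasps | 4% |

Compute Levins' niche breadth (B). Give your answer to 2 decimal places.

5.16

Convert percentages to proportions (divide by 100).
Σpᵢ² = 0.10² + 0.04² + 0.16² + 0.14² + 0.27² + 0.25² + 0.04² = 0.0100 + 0.0016 + 0.0256 + 0.0196 + 0.0729 + 0.0625 + 0.0016 = 0.1938
B = 1 / 0.1938 = 5.1600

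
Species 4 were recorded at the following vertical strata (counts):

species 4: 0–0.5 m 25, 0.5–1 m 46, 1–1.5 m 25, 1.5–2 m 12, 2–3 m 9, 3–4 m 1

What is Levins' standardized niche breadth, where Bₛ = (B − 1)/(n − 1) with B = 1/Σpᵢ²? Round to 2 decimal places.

0.58

Proportions for species 4 (n=118): 25/118=0.2119, 46/118=0.3898, 25/118=0.2119, 12/118=0.1017, 9/118=0.0763, 1/118=0.0085
Σpᵢ² = 0.2119² + 0.3898² + 0.2119² + 0.1017² + 0.0763² + 0.0085² = 0.044902 + 0.151944 + 0.044902 + 0.010343 + 0.005822 + 0.000072 = 0.257985
B = 1 / 0.257985 = 3.8762
Bₛ = (B − 1)/(n − 1) = (3.8762 − 1)/(6 − 1) = 2.8762/5 = 0.5752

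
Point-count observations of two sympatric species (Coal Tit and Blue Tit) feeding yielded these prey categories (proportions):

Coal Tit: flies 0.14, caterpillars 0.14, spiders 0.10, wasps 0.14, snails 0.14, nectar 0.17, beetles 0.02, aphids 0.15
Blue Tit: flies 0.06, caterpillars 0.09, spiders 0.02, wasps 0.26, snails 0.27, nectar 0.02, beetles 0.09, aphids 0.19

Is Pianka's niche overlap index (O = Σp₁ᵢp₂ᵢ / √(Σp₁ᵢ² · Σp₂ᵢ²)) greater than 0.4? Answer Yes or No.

Yes

Σ p₁ᵢp₂ᵢ = 0.0084 + 0.0126 + 0.0020 + 0.0364 + 0.0378 + 0.0034 + 0.0018 + 0.0285 = 0.1309
Σp_1ᵢ² = 0.14² + 0.14² + 0.10² + 0.14² + 0.14² + 0.17² + 0.02² + 0.15² = 0.0196 + 0.0196 + 0.0100 + 0.0196 + 0.0196 + 0.0289 + 0.0004 + 0.0225 = 0.1402
Σp_2ᵢ² = 0.06² + 0.09² + 0.02² + 0.26² + 0.27² + 0.02² + 0.09² + 0.19² = 0.0036 + 0.0081 + 0.0004 + 0.0676 + 0.0729 + 0.0004 + 0.0081 + 0.0361 = 0.1972
O = 0.1309 / √(0.1402 × 0.1972) = 0.1309 / 0.16628 = 0.7872
O = 0.7872 > 0.4 → Yes.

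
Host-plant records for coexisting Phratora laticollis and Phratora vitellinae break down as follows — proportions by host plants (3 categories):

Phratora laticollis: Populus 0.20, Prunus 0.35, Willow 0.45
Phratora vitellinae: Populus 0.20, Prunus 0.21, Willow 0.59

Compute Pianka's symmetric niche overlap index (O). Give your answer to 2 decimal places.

0.95

Σ p₁ᵢp₂ᵢ = 0.0400 + 0.0735 + 0.2655 = 0.3790
Σp_1ᵢ² = 0.20² + 0.35² + 0.45² = 0.0400 + 0.1225 + 0.2025 = 0.3650
Σp_2ᵢ² = 0.20² + 0.21² + 0.59² = 0.0400 + 0.0441 + 0.3481 = 0.4322
O = 0.3790 / √(0.3650 × 0.4322) = 0.3790 / 0.39718 = 0.9542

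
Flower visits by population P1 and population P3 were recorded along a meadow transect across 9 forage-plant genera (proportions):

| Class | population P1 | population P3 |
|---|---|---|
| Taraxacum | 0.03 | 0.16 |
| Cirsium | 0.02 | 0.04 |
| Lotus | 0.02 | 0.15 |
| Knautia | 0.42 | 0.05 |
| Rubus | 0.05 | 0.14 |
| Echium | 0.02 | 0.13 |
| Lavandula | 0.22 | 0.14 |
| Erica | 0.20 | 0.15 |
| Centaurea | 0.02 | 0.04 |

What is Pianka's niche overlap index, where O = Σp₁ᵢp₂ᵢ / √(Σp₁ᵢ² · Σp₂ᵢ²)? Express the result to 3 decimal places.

Σ p₁ᵢp₂ᵢ = 0.0048 + 0.0008 + 0.0030 + 0.0210 + 0.0070 + 0.0026 + 0.0308 + 0.0300 + 0.0008 = 0.1008
Σp_1ᵢ² = 0.03² + 0.02² + 0.02² + 0.42² + 0.05² + 0.02² + 0.22² + 0.20² + 0.02² = 0.0009 + 0.0004 + 0.0004 + 0.1764 + 0.0025 + 0.0004 + 0.0484 + 0.0400 + 0.0004 = 0.2698
Σp_2ᵢ² = 0.16² + 0.04² + 0.15² + 0.05² + 0.14² + 0.13² + 0.14² + 0.15² + 0.04² = 0.0256 + 0.0016 + 0.0225 + 0.0025 + 0.0196 + 0.0169 + 0.0196 + 0.0225 + 0.0016 = 0.1324
O = 0.1008 / √(0.2698 × 0.1324) = 0.1008 / 0.189001 = 0.53333

0.533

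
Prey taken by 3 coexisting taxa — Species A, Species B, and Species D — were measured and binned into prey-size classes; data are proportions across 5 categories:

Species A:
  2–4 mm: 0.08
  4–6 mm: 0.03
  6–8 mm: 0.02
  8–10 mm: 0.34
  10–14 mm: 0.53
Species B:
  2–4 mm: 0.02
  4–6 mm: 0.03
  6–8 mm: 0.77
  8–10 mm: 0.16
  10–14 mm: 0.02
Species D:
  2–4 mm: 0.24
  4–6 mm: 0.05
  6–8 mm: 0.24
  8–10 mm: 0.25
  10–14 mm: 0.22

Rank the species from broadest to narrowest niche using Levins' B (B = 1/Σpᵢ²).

Species D > Species A > Species B

Σp_Aᵢ² = 0.08² + 0.03² + 0.02² + 0.34² + 0.53² = 0.0064 + 0.0009 + 0.0004 + 0.1156 + 0.2809 = 0.4042
B_A = 1 / 0.4042 = 2.4740
Σp_Bᵢ² = 0.02² + 0.03² + 0.77² + 0.16² + 0.02² = 0.0004 + 0.0009 + 0.5929 + 0.0256 + 0.0004 = 0.6202
B_B = 1 / 0.6202 = 1.6124
Σp_Dᵢ² = 0.24² + 0.05² + 0.24² + 0.25² + 0.22² = 0.0576 + 0.0025 + 0.0576 + 0.0625 + 0.0484 = 0.2286
B_D = 1 / 0.2286 = 4.3745
Ranking by B (broadest → narrowest): Species D (4.37) > Species A (2.47) > Species B (1.61)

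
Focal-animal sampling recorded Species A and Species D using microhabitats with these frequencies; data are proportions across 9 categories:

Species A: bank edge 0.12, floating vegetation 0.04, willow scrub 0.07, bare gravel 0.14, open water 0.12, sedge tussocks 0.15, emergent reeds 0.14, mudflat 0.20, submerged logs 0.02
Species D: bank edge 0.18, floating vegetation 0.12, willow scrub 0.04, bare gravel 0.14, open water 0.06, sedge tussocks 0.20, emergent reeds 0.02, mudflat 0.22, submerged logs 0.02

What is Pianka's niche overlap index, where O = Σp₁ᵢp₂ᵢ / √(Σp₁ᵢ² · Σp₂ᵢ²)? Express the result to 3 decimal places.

Σ p₁ᵢp₂ᵢ = 0.0216 + 0.0048 + 0.0028 + 0.0196 + 0.0072 + 0.0300 + 0.0028 + 0.0440 + 0.0004 = 0.1332
Σp_1ᵢ² = 0.12² + 0.04² + 0.07² + 0.14² + 0.12² + 0.15² + 0.14² + 0.20² + 0.02² = 0.0144 + 0.0016 + 0.0049 + 0.0196 + 0.0144 + 0.0225 + 0.0196 + 0.0400 + 0.0004 = 0.1374
Σp_2ᵢ² = 0.18² + 0.12² + 0.04² + 0.14² + 0.06² + 0.20² + 0.02² + 0.22² + 0.02² = 0.0324 + 0.0144 + 0.0016 + 0.0196 + 0.0036 + 0.0400 + 0.0004 + 0.0484 + 0.0004 = 0.1608
O = 0.1332 / √(0.1374 × 0.1608) = 0.1332 / 0.148640 = 0.89612

0.896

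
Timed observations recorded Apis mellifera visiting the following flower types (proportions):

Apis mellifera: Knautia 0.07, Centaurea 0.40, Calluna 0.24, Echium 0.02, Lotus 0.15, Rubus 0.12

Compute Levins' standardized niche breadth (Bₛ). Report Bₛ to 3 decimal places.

Σpᵢ² = 0.07² + 0.40² + 0.24² + 0.02² + 0.15² + 0.12² = 0.0049 + 0.1600 + 0.0576 + 0.0004 + 0.0225 + 0.0144 = 0.2598
B = 1 / 0.2598 = 3.84911
Bₛ = (B − 1)/(n − 1) = (3.84911 − 1)/(6 − 1) = 2.84911/5 = 0.56982

0.570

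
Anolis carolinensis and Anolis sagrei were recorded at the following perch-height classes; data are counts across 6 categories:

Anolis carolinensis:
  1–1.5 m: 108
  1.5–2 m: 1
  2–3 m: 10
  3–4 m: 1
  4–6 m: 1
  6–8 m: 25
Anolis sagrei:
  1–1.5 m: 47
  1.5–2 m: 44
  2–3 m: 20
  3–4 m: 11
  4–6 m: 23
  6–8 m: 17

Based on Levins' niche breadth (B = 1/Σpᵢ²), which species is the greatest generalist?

Anolis sagrei

Proportions for Anolis carolinensis (n=146): 108/146=0.7397, 1/146=0.0068, 10/146=0.0685, 1/146=0.0068, 1/146=0.0068, 25/146=0.1712
Proportions for Anolis sagrei (n=162): 47/162=0.2901, 44/162=0.2716, 20/162=0.1235, 11/162=0.0679, 23/162=0.1420, 17/162=0.1049
Σp_caroᵢ² = 0.7397² + 0.0068² + 0.0685² + 0.0068² + 0.0068² + 0.1712² = 0.547156 + 0.000046 + 0.004692 + 0.000046 + 0.000046 + 0.029309 = 0.581295
B_caro = 1 / 0.581295 = 1.7203
Σp_sagrᵢ² = 0.2901² + 0.2716² + 0.1235² + 0.0679² + 0.1420² + 0.1049² = 0.084158 + 0.073767 + 0.015252 + 0.004610 + 0.020164 + 0.011004 = 0.208955
B_sagr = 1 / 0.208955 = 4.7857
Highest B → broadest niche (most generalist): Anolis sagrei (B = 4.79).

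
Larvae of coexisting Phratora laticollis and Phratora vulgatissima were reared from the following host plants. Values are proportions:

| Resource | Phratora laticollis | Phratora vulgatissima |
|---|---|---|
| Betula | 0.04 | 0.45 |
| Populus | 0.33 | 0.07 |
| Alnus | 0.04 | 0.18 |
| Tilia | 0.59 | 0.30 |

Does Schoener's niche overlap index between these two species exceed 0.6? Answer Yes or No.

Σ|p₁ᵢ − p₂ᵢ| = 0.41 + 0.26 + 0.14 + 0.29 = 1.10
D = 1 − ½ × 1.10 = 1 − 0.550 = 0.4500
D = 0.4500 < 0.6 → No.

No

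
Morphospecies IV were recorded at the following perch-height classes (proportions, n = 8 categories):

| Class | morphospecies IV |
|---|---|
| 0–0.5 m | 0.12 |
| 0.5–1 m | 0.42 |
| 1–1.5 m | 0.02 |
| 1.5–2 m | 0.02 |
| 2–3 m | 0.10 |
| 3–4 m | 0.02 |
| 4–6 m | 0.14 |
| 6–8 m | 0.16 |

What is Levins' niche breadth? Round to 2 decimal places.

4.05

Σpᵢ² = 0.12² + 0.42² + 0.02² + 0.02² + 0.10² + 0.02² + 0.14² + 0.16² = 0.0144 + 0.1764 + 0.0004 + 0.0004 + 0.0100 + 0.0004 + 0.0196 + 0.0256 = 0.2472
B = 1 / 0.2472 = 4.0453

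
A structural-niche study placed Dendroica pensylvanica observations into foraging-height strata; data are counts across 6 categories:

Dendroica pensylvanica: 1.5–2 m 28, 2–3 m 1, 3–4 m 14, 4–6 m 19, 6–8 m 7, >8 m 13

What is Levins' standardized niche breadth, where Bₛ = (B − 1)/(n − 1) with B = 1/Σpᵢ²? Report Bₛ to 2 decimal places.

Proportions for Dendroica pensylvanica (n=82): 28/82=0.3415, 1/82=0.0122, 14/82=0.1707, 19/82=0.2317, 7/82=0.0854, 13/82=0.1585
Σpᵢ² = 0.3415² + 0.0122² + 0.1707² + 0.2317² + 0.0854² + 0.1585² = 0.116622 + 0.000149 + 0.029138 + 0.053685 + 0.007293 + 0.025122 = 0.232009
B = 1 / 0.232009 = 4.3102
Bₛ = (B − 1)/(n − 1) = (4.3102 − 1)/(6 − 1) = 3.3102/5 = 0.6620

0.66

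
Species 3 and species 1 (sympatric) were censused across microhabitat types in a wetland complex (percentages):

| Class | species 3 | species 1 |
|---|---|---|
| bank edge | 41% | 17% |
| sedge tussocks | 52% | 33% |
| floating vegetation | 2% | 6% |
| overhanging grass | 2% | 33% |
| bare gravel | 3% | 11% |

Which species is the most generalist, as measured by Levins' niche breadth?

species 1

Convert percentages to proportions (divide by 100).
Σp_3ᵢ² = 0.41² + 0.52² + 0.02² + 0.02² + 0.03² = 0.1681 + 0.2704 + 0.0004 + 0.0004 + 0.0009 = 0.4402
B_3 = 1 / 0.4402 = 2.2717
Σp_1ᵢ² = 0.17² + 0.33² + 0.06² + 0.33² + 0.11² = 0.0289 + 0.1089 + 0.0036 + 0.1089 + 0.0121 = 0.2624
B_1 = 1 / 0.2624 = 3.8110
Highest B → broadest niche (most generalist): species 1 (B = 3.81).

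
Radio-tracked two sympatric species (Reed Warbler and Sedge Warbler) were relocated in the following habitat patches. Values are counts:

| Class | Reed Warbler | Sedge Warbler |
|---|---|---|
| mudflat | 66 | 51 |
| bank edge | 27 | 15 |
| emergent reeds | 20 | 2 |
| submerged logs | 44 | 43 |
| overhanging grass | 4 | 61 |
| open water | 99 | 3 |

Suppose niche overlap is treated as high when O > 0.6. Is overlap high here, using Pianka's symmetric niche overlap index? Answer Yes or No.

Proportions for Reed Warbler (n=260): 66/260=0.2538, 27/260=0.1038, 20/260=0.0769, 44/260=0.1692, 4/260=0.0154, 99/260=0.3808
Proportions for Sedge Warbler (n=175): 51/175=0.2914, 15/175=0.0857, 2/175=0.0114, 43/175=0.2457, 61/175=0.3486, 3/175=0.0171
Σ p₁ᵢp₂ᵢ = 0.073957 + 0.008896 + 0.000877 + 0.041572 + 0.005368 + 0.006512 = 0.137182
Σp_1ᵢ² = 0.2538² + 0.1038² + 0.0769² + 0.1692² + 0.0154² + 0.3808² = 0.064414 + 0.010774 + 0.005914 + 0.028629 + 0.000237 + 0.145009 = 0.254977
Σp_2ᵢ² = 0.2914² + 0.0857² + 0.0114² + 0.2457² + 0.3486² + 0.0171² = 0.084914 + 0.007344 + 0.000130 + 0.060368 + 0.121522 + 0.000292 = 0.274570
O = 0.137182 / √(0.254977 × 0.274570) = 0.137182 / 0.2645922 = 0.5185
O = 0.5185 < 0.6 → No.

No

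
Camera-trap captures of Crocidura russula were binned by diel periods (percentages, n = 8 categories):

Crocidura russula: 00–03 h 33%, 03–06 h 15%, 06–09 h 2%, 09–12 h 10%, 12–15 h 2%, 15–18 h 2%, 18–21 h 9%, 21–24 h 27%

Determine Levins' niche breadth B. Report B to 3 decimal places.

Convert percentages to proportions (divide by 100).
Σpᵢ² = 0.33² + 0.15² + 0.02² + 0.10² + 0.02² + 0.02² + 0.09² + 0.27² = 0.1089 + 0.0225 + 0.0004 + 0.0100 + 0.0004 + 0.0004 + 0.0081 + 0.0729 = 0.2236
B = 1 / 0.2236 = 4.47227

4.472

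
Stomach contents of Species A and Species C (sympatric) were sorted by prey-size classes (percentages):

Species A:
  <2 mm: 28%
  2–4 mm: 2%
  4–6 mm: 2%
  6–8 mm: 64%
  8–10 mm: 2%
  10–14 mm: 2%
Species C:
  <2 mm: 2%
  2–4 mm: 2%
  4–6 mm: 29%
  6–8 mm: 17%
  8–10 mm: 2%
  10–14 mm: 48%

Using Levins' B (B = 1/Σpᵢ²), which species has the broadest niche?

Species C

Convert percentages to proportions (divide by 100).
Σp_Aᵢ² = 0.28² + 0.02² + 0.02² + 0.64² + 0.02² + 0.02² = 0.0784 + 0.0004 + 0.0004 + 0.4096 + 0.0004 + 0.0004 = 0.4896
B_A = 1 / 0.4896 = 2.0425
Σp_Cᵢ² = 0.02² + 0.02² + 0.29² + 0.17² + 0.02² + 0.48² = 0.0004 + 0.0004 + 0.0841 + 0.0289 + 0.0004 + 0.2304 = 0.3446
B_C = 1 / 0.3446 = 2.9019
Highest B → broadest niche (most generalist): Species C (B = 2.90).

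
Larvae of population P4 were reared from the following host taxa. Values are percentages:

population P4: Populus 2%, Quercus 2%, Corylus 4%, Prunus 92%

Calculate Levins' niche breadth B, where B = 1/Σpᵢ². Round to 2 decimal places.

1.18

Convert percentages to proportions (divide by 100).
Σpᵢ² = 0.02² + 0.02² + 0.04² + 0.92² = 0.0004 + 0.0004 + 0.0016 + 0.8464 = 0.8488
B = 1 / 0.8488 = 1.1781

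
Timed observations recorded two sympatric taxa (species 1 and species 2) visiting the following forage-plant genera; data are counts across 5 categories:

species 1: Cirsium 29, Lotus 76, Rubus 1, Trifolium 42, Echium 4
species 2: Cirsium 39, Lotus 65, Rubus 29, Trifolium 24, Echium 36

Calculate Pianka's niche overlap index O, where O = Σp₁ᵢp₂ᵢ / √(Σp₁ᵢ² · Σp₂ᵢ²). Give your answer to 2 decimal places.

0.86

Proportions for species 1 (n=152): 29/152=0.1908, 76/152=0.5000, 1/152=0.0066, 42/152=0.2763, 4/152=0.0263
Proportions for species 2 (n=193): 39/193=0.2021, 65/193=0.3368, 29/193=0.1503, 24/193=0.1244, 36/193=0.1865
Σ p₁ᵢp₂ᵢ = 0.038561 + 0.168400 + 0.000992 + 0.034372 + 0.004905 = 0.247230
Σp_1ᵢ² = 0.1908² + 0.5000² + 0.0066² + 0.2763² + 0.0263² = 0.036405 + 0.250000 + 0.000044 + 0.076342 + 0.000692 = 0.363483
Σp_2ᵢ² = 0.2021² + 0.3368² + 0.1503² + 0.1244² + 0.1865² = 0.040844 + 0.113434 + 0.022590 + 0.015475 + 0.034782 = 0.227125
O = 0.247230 / √(0.363483 × 0.227125) = 0.247230 / 0.2873257 = 0.8605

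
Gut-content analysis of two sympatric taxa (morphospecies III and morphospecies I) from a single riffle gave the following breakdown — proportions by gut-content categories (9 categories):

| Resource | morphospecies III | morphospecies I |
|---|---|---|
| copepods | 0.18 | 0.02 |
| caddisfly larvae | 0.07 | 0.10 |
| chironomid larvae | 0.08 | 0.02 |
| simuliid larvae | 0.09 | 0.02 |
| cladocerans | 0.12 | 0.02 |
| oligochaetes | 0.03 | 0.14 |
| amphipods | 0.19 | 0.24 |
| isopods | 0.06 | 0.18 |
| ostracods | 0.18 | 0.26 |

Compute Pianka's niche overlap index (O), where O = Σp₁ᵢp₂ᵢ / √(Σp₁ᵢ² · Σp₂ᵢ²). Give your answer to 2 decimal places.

Σ p₁ᵢp₂ᵢ = 0.0036 + 0.0070 + 0.0016 + 0.0018 + 0.0024 + 0.0042 + 0.0456 + 0.0108 + 0.0468 = 0.1238
Σp_1ᵢ² = 0.18² + 0.07² + 0.08² + 0.09² + 0.12² + 0.03² + 0.19² + 0.06² + 0.18² = 0.0324 + 0.0049 + 0.0064 + 0.0081 + 0.0144 + 0.0009 + 0.0361 + 0.0036 + 0.0324 = 0.1392
Σp_2ᵢ² = 0.02² + 0.10² + 0.02² + 0.02² + 0.02² + 0.14² + 0.24² + 0.18² + 0.26² = 0.0004 + 0.0100 + 0.0004 + 0.0004 + 0.0004 + 0.0196 + 0.0576 + 0.0324 + 0.0676 = 0.1888
O = 0.1238 / √(0.1392 × 0.1888) = 0.1238 / 0.16211 = 0.7637

0.76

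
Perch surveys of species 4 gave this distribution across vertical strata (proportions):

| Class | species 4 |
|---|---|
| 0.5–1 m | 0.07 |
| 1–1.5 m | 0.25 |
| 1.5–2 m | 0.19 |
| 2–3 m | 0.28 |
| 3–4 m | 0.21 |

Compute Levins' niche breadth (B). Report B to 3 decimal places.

4.425

Σpᵢ² = 0.07² + 0.25² + 0.19² + 0.28² + 0.21² = 0.0049 + 0.0625 + 0.0361 + 0.0784 + 0.0441 = 0.2260
B = 1 / 0.2260 = 4.42478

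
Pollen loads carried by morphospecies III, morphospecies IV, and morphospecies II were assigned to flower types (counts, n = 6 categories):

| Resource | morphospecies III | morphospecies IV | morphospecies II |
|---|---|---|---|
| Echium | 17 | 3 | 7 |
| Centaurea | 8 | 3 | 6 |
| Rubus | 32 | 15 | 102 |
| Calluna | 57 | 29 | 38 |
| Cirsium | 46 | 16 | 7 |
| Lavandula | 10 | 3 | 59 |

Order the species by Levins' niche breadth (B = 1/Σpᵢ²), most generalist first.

morphospecies III > morphospecies IV > morphospecies II

Proportions for morphospecies III (n=170): 17/170=0.1000, 8/170=0.0471, 32/170=0.1882, 57/170=0.3353, 46/170=0.2706, 10/170=0.0588
Proportions for morphospecies IV (n=69): 3/69=0.0435, 3/69=0.0435, 15/69=0.2174, 29/69=0.4203, 16/69=0.2319, 3/69=0.0435
Proportions for morphospecies II (n=219): 7/219=0.0320, 6/219=0.0274, 102/219=0.4658, 38/219=0.1735, 7/219=0.0320, 59/219=0.2694
Σp_IIIᵢ² = 0.1000² + 0.0471² + 0.1882² + 0.3353² + 0.2706² + 0.0588² = 0.010000 + 0.002218 + 0.035419 + 0.112426 + 0.073224 + 0.003457 = 0.236744
B_III = 1 / 0.236744 = 4.2240
Σp_IVᵢ² = 0.0435² + 0.0435² + 0.2174² + 0.4203² + 0.2319² + 0.0435² = 0.001892 + 0.001892 + 0.047263 + 0.176652 + 0.053778 + 0.001892 = 0.283369
B_IV = 1 / 0.283369 = 3.5290
Σp_IIᵢ² = 0.0320² + 0.0274² + 0.4658² + 0.1735² + 0.0320² + 0.2694² = 0.001024 + 0.000751 + 0.216970 + 0.030102 + 0.001024 + 0.072576 = 0.322447
B_II = 1 / 0.322447 = 3.1013
Ranking by B (broadest → narrowest): morphospecies III (4.22) > morphospecies IV (3.53) > morphospecies II (3.10)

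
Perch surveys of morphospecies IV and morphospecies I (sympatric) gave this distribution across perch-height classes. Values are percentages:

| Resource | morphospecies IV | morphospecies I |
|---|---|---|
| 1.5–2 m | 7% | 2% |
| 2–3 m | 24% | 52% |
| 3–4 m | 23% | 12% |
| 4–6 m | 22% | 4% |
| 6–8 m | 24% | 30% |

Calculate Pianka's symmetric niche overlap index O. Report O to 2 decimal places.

0.81

Convert percentages to proportions (divide by 100).
Σ p₁ᵢp₂ᵢ = 0.0014 + 0.1248 + 0.0276 + 0.0088 + 0.0720 = 0.2346
Σp_1ᵢ² = 0.07² + 0.24² + 0.23² + 0.22² + 0.24² = 0.0049 + 0.0576 + 0.0529 + 0.0484 + 0.0576 = 0.2214
Σp_2ᵢ² = 0.02² + 0.52² + 0.12² + 0.04² + 0.30² = 0.0004 + 0.2704 + 0.0144 + 0.0016 + 0.0900 = 0.3768
O = 0.2346 / √(0.2214 × 0.3768) = 0.2346 / 0.28883 = 0.8122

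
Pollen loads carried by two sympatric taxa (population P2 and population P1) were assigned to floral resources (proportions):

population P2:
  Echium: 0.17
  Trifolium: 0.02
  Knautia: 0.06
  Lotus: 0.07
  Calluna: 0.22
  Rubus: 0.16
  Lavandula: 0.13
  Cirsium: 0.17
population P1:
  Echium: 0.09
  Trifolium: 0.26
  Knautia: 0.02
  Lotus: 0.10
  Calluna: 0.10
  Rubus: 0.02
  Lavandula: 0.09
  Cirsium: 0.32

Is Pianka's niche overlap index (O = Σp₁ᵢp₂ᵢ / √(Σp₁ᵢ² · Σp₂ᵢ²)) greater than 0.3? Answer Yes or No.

Σ p₁ᵢp₂ᵢ = 0.0153 + 0.0052 + 0.0012 + 0.0070 + 0.0220 + 0.0032 + 0.0117 + 0.0544 = 0.1200
Σp_1ᵢ² = 0.17² + 0.02² + 0.06² + 0.07² + 0.22² + 0.16² + 0.13² + 0.17² = 0.0289 + 0.0004 + 0.0036 + 0.0049 + 0.0484 + 0.0256 + 0.0169 + 0.0289 = 0.1576
Σp_2ᵢ² = 0.09² + 0.26² + 0.02² + 0.10² + 0.10² + 0.02² + 0.09² + 0.32² = 0.0081 + 0.0676 + 0.0004 + 0.0100 + 0.0100 + 0.0004 + 0.0081 + 0.1024 = 0.2070
O = 0.1200 / √(0.1576 × 0.2070) = 0.1200 / 0.18062 = 0.6644
O = 0.6644 > 0.3 → Yes.

Yes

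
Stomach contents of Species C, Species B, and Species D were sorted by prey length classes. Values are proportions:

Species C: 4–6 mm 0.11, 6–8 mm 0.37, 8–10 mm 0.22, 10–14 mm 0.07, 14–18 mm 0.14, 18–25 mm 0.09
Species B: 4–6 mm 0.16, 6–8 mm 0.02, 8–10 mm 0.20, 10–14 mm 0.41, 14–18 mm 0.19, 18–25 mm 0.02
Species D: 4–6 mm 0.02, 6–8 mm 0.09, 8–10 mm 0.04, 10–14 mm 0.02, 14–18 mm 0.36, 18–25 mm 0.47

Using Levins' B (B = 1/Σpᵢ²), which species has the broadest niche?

Species C

Σp_Cᵢ² = 0.11² + 0.37² + 0.22² + 0.07² + 0.14² + 0.09² = 0.0121 + 0.1369 + 0.0484 + 0.0049 + 0.0196 + 0.0081 = 0.2300
B_C = 1 / 0.2300 = 4.3478
Σp_Bᵢ² = 0.16² + 0.02² + 0.20² + 0.41² + 0.19² + 0.02² = 0.0256 + 0.0004 + 0.0400 + 0.1681 + 0.0361 + 0.0004 = 0.2706
B_B = 1 / 0.2706 = 3.6955
Σp_Dᵢ² = 0.02² + 0.09² + 0.04² + 0.02² + 0.36² + 0.47² = 0.0004 + 0.0081 + 0.0016 + 0.0004 + 0.1296 + 0.2209 = 0.3610
B_D = 1 / 0.3610 = 2.7701
Highest B → broadest niche (most generalist): Species C (B = 4.35).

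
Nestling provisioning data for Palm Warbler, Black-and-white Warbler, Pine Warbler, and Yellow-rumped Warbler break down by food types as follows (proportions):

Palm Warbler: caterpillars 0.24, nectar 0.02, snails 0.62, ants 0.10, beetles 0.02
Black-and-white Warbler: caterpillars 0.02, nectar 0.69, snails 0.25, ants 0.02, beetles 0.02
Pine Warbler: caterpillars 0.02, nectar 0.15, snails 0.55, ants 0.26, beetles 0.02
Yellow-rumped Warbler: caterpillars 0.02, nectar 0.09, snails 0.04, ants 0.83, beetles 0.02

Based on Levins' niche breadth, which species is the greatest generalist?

Σp_Palmᵢ² = 0.24² + 0.02² + 0.62² + 0.10² + 0.02² = 0.0576 + 0.0004 + 0.3844 + 0.0100 + 0.0004 = 0.4528
B_Palm = 1 / 0.4528 = 2.2085
Σp_Blacᵢ² = 0.02² + 0.69² + 0.25² + 0.02² + 0.02² = 0.0004 + 0.4761 + 0.0625 + 0.0004 + 0.0004 = 0.5398
B_Blac = 1 / 0.5398 = 1.8525
Σp_Pineᵢ² = 0.02² + 0.15² + 0.55² + 0.26² + 0.02² = 0.0004 + 0.0225 + 0.3025 + 0.0676 + 0.0004 = 0.3934
B_Pine = 1 / 0.3934 = 2.5419
Σp_Yellᵢ² = 0.02² + 0.09² + 0.04² + 0.83² + 0.02² = 0.0004 + 0.0081 + 0.0016 + 0.6889 + 0.0004 = 0.6994
B_Yell = 1 / 0.6994 = 1.4298
Highest B → broadest niche (most generalist): Pine Warbler (B = 2.54).

Pine Warbler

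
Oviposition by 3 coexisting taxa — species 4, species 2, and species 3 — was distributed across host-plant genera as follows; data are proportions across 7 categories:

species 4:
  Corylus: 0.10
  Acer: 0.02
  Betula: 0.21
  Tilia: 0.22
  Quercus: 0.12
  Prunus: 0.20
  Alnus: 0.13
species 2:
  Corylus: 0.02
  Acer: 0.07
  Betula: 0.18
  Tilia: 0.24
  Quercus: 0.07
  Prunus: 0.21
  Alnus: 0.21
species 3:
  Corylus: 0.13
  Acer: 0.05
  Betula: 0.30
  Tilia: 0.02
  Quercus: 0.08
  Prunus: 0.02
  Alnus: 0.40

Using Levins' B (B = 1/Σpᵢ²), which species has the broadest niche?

species 4

Σp_4ᵢ² = 0.10² + 0.02² + 0.21² + 0.22² + 0.12² + 0.20² + 0.13² = 0.0100 + 0.0004 + 0.0441 + 0.0484 + 0.0144 + 0.0400 + 0.0169 = 0.1742
B_4 = 1 / 0.1742 = 5.7405
Σp_2ᵢ² = 0.02² + 0.07² + 0.18² + 0.24² + 0.07² + 0.21² + 0.21² = 0.0004 + 0.0049 + 0.0324 + 0.0576 + 0.0049 + 0.0441 + 0.0441 = 0.1884
B_2 = 1 / 0.1884 = 5.3079
Σp_3ᵢ² = 0.13² + 0.05² + 0.30² + 0.02² + 0.08² + 0.02² + 0.40² = 0.0169 + 0.0025 + 0.0900 + 0.0004 + 0.0064 + 0.0004 + 0.1600 = 0.2766
B_3 = 1 / 0.2766 = 3.6153
Highest B → broadest niche (most generalist): species 4 (B = 5.74).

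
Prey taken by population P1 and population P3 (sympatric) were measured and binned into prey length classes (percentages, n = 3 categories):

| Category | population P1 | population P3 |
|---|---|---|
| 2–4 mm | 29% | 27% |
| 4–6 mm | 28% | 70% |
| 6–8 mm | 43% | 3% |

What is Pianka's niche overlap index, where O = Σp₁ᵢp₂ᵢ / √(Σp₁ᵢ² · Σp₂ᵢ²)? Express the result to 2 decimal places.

0.65

Convert percentages to proportions (divide by 100).
Σ p₁ᵢp₂ᵢ = 0.0783 + 0.1960 + 0.0129 = 0.2872
Σp_1ᵢ² = 0.29² + 0.28² + 0.43² = 0.0841 + 0.0784 + 0.1849 = 0.3474
Σp_2ᵢ² = 0.27² + 0.70² + 0.03² = 0.0729 + 0.4900 + 0.0009 = 0.5638
O = 0.2872 / √(0.3474 × 0.5638) = 0.2872 / 0.44257 = 0.6489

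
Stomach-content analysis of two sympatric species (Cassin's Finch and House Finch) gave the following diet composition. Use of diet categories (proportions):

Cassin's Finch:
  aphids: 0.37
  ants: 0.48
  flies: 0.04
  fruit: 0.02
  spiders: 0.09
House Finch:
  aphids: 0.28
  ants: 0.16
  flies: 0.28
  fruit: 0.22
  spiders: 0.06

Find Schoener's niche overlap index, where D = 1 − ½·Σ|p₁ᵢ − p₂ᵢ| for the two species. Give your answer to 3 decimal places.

Σ|p₁ᵢ − p₂ᵢ| = 0.09 + 0.32 + 0.24 + 0.20 + 0.03 = 0.88
D = 1 − ½ × 0.88 = 1 − 0.440 = 0.56000

0.560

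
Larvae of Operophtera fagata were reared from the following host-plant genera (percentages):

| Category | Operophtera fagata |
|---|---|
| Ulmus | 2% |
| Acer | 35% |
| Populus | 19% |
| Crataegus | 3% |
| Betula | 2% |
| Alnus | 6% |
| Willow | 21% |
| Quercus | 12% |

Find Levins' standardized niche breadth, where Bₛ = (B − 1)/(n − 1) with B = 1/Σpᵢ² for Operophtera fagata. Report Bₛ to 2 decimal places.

Convert percentages to proportions (divide by 100).
Σpᵢ² = 0.02² + 0.35² + 0.19² + 0.03² + 0.02² + 0.06² + 0.21² + 0.12² = 0.0004 + 0.1225 + 0.0361 + 0.0009 + 0.0004 + 0.0036 + 0.0441 + 0.0144 = 0.2224
B = 1 / 0.2224 = 4.4964
Bₛ = (B − 1)/(n − 1) = (4.4964 − 1)/(8 − 1) = 3.4964/7 = 0.4995

0.50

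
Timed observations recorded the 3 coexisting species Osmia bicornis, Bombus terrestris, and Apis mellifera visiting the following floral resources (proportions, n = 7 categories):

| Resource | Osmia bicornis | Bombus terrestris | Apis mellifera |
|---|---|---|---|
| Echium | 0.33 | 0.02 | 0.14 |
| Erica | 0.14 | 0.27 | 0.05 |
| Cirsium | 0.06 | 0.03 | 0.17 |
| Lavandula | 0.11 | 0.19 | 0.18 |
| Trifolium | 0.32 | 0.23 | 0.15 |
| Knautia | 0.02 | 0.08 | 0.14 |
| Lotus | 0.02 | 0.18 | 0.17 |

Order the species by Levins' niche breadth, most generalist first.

Σp_bicoᵢ² = 0.33² + 0.14² + 0.06² + 0.11² + 0.32² + 0.02² + 0.02² = 0.1089 + 0.0196 + 0.0036 + 0.0121 + 0.1024 + 0.0004 + 0.0004 = 0.2474
B_bico = 1 / 0.2474 = 4.0420
Σp_terrᵢ² = 0.02² + 0.27² + 0.03² + 0.19² + 0.23² + 0.08² + 0.18² = 0.0004 + 0.0729 + 0.0009 + 0.0361 + 0.0529 + 0.0064 + 0.0324 = 0.2020
B_terr = 1 / 0.2020 = 4.9505
Σp_mellᵢ² = 0.14² + 0.05² + 0.17² + 0.18² + 0.15² + 0.14² + 0.17² = 0.0196 + 0.0025 + 0.0289 + 0.0324 + 0.0225 + 0.0196 + 0.0289 = 0.1544
B_mell = 1 / 0.1544 = 6.4767
Ranking by B (broadest → narrowest): Apis mellifera (6.48) > Bombus terrestris (4.95) > Osmia bicornis (4.04)

Apis mellifera > Bombus terrestris > Osmia bicornis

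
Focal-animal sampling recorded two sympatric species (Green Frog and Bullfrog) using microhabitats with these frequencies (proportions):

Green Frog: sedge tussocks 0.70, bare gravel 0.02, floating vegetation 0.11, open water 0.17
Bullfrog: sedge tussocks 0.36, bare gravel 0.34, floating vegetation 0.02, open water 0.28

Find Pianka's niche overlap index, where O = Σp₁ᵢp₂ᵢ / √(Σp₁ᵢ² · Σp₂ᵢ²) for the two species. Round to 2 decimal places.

Σ p₁ᵢp₂ᵢ = 0.2520 + 0.0068 + 0.0022 + 0.0476 = 0.3086
Σp_1ᵢ² = 0.70² + 0.02² + 0.11² + 0.17² = 0.4900 + 0.0004 + 0.0121 + 0.0289 = 0.5314
Σp_2ᵢ² = 0.36² + 0.34² + 0.02² + 0.28² = 0.1296 + 0.1156 + 0.0004 + 0.0784 = 0.3240
O = 0.3086 / √(0.5314 × 0.3240) = 0.3086 / 0.41494 = 0.7437

0.74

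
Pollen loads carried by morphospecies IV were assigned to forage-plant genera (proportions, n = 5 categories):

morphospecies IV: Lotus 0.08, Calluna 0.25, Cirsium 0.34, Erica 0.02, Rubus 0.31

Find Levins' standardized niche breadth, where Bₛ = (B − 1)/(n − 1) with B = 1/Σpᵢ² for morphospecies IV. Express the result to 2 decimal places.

Σpᵢ² = 0.08² + 0.25² + 0.34² + 0.02² + 0.31² = 0.0064 + 0.0625 + 0.1156 + 0.0004 + 0.0961 = 0.2810
B = 1 / 0.2810 = 3.5587
Bₛ = (B − 1)/(n − 1) = (3.5587 − 1)/(5 − 1) = 2.5587/4 = 0.6397

0.64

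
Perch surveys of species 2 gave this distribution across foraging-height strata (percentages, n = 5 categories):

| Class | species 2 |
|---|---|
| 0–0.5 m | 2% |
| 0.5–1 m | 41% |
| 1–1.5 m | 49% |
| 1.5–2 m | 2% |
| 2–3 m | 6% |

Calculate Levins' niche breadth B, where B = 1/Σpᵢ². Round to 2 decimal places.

2.42

Convert percentages to proportions (divide by 100).
Σpᵢ² = 0.02² + 0.41² + 0.49² + 0.02² + 0.06² = 0.0004 + 0.1681 + 0.2401 + 0.0004 + 0.0036 = 0.4126
B = 1 / 0.4126 = 2.4237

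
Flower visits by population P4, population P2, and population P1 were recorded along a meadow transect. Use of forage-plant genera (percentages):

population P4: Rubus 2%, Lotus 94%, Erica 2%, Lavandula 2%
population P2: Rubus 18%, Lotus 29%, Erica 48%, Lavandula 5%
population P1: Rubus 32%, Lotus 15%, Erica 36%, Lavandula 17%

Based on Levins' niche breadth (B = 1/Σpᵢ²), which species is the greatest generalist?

population P1

Convert percentages to proportions (divide by 100).
Σp_P4ᵢ² = 0.02² + 0.94² + 0.02² + 0.02² = 0.0004 + 0.8836 + 0.0004 + 0.0004 = 0.8848
B_P4 = 1 / 0.8848 = 1.1302
Σp_P2ᵢ² = 0.18² + 0.29² + 0.48² + 0.05² = 0.0324 + 0.0841 + 0.2304 + 0.0025 = 0.3494
B_P2 = 1 / 0.3494 = 2.8620
Σp_P1ᵢ² = 0.32² + 0.15² + 0.36² + 0.17² = 0.1024 + 0.0225 + 0.1296 + 0.0289 = 0.2834
B_P1 = 1 / 0.2834 = 3.5286
Highest B → broadest niche (most generalist): population P1 (B = 3.53).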